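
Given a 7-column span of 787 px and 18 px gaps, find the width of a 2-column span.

Subtracting 6 gaps of 18 leaves 679 for 7 columns, so c = 97 px.
2-column span = 2·97 + 1·18 = 212 px.

212 px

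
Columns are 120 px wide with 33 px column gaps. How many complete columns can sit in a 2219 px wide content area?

14 columns

14 columns: 14·120 + 13·33 = 2109 px ≤ 2219.
15 columns: 2262 px > 2219. So 14.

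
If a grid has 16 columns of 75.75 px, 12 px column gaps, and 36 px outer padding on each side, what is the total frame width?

1464 px

Frame = 2·36 + 16·75.75 + 15·12 = 72 + 1212 + 180 = 1464 px.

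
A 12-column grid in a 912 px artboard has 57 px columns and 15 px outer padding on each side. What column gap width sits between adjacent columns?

18 px

Take off 30 px of margins, leaving 882 px.
12 columns take 12·57 = 684 px; remaining 198 splits into 11 column gaps.
g = 198 / 11 = 18 px.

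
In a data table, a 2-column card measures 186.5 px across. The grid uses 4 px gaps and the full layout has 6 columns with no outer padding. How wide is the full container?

2c + 1·4 = 186.5 → 2c = 182.5 → c = 91.25 px.
Summing: 547.5 + 20 = 567.5 px.

567.5 px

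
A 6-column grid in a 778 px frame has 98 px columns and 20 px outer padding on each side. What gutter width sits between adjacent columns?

30 px

Inside the margins: 778 − 40 = 738 px.
Columns use 588 px, leaving 150 px across 5 gutters = 30 px each.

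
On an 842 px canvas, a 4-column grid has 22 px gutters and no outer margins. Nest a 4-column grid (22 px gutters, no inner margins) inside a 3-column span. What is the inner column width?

4 columns + 3 gutters: 4c + 3·22 = 842.
4c = 842 − 66 = 776, so c = 194 px.
3 columns plus 2 gutters: 582 + 44 = 626 px.
Subtracting 3 gutters of 22 leaves 560 for 4 columns, so d = 140 px.

140 px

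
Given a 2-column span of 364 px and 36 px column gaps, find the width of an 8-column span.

Subtracting 1 column gap of 36 leaves 328 for 2 columns, so c = 164 px.
8-column span = 8·164 + 7·36 = 1564 px.

1564 px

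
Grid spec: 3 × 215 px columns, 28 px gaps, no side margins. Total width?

701 px

Summing: 645 + 56 = 701 px.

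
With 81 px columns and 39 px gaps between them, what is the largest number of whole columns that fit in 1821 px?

15 columns

k columns need k·81 + (k−1)·39 = k·120 − 39.
k·120 − 39 ≤ 1821 → k ≤ 1860 / 120 ≈ 15.50, so k = 15.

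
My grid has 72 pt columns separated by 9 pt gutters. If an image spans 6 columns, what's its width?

477 pt

6 columns plus 5 gutters: 432 + 45 = 477 pt.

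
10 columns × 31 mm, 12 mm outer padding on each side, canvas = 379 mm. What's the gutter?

5 mm

Subtract both margins: 379 − 2·12 = 355 mm.
10 columns take 10·31 = 310 mm; remaining 45 splits into 9 gutters.
g = 45 / 9 = 5 mm.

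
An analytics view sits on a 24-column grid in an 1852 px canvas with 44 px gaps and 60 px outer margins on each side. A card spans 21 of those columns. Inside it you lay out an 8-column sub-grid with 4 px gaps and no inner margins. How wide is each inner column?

Take off 120 px of margins, leaving 1732 px.
24c + 23·44 = 1732 → 24c = 720 → c = 30 px.
21 columns plus 20 gaps: 630 + 880 = 1510 px.
8d + 7·4 = 1510 → 8d = 1482 → d = 185.25 px.

185.25 px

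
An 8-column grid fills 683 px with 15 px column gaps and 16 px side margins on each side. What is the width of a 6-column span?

Inside the margins: 683 − 32 = 651 px.
8c + 7·15 = 651 → 8c = 546 → c = 68.25 px.
6-column span = 6·68.25 + 5·15 = 484.5 px.

484.5 px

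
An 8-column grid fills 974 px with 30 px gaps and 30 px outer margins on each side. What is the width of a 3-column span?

Inside the margins: 974 − 60 = 914 px.
8c + 7·30 = 914 → 8c = 704 → c = 88 px.
Span of 3: 3·88 + 2·30 = 264 + 60 = 324 px.

324 px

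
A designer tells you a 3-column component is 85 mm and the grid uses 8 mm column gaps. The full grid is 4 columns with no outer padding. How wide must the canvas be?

Subtracting 2 column gaps of 8 leaves 69 for 3 columns, so c = 23 mm.
Canvas = 4·23 + 3·8 = 92 + 24 = 116 mm.

116 mm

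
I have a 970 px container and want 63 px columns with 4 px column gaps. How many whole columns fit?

Each extra column adds 63 + 4 = 67 px.
(970 + 4) / 67 = 14.54, so 14 columns fit.

14 columns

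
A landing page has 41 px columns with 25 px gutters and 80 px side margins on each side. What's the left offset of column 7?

476 px

Each column+gutter stride is 66 px; 6 of them past the 80 px margin is 80 + 396 = 476 px.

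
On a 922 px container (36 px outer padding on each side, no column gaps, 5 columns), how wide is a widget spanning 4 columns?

Subtract both margins: 922 − 2·36 = 850 px.
850 / 5 = 170 px per column.
4-column span = 4·170 = 680 px.

680 px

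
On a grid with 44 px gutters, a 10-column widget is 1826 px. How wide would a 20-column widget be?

3696 px

10 columns + 9 gutters: 10c + 9·44 = 1826.
10c = 1826 − 396 = 1430, so c = 143 px.
20-column span = 20·143 + 19·44 = 3696 px.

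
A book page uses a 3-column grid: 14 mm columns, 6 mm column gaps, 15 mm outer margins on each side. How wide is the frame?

84 mm

Frame = 2·15 + 3·14 + 2·6 = 30 + 42 + 12 = 84 mm.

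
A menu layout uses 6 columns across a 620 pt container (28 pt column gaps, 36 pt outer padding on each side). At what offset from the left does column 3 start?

228 pt

Content = 620 − 2·36 = 548 pt.
6 columns + 5 column gaps: 6c + 5·28 = 548.
6c = 548 − 140 = 408, so c = 68 pt.
Column 3 starts at margin + 2·(column + gutter) = 36 + 2·96 = 228 pt.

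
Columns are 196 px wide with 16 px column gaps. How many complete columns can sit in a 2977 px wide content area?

14 columns

14 columns: 14·196 + 13·16 = 2952 px ≤ 2977.
15 columns: 3164 px > 2977. So 14.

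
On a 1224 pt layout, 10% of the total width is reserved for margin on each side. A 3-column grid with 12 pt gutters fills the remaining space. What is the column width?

Margins: 10% × 1224 = 122.4 pt each, so content = 1224 − 244.8 = 979.2 pt.
Subtracting 2 gutters of 12 leaves 955.2 for 3 columns, so c = 318.4 pt.

318.4 pt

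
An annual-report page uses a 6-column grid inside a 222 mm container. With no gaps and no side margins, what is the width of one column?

37 mm

With no gaps, each column is 222/6 = 37 mm.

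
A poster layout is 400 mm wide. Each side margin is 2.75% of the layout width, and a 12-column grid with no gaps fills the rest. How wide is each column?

31.5 mm

Margins: 2.75% × 400 = 11 mm each, so content = 400 − 22 = 378 mm.
378 / 12 = 31.5 mm per column.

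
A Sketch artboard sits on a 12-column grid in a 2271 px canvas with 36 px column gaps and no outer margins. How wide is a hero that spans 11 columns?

2078.75 px

2271 − 11·36 = 1875; ÷12 gives c = 156.25 px.
11-column span = 11·156.25 + 10·36 = 2078.75 px.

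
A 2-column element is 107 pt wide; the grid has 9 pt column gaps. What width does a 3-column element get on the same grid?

2c + 1·9 = 107 → 2c = 98 → c = 49 pt.
3-column span = 3·49 + 2·9 = 165 pt.

165 pt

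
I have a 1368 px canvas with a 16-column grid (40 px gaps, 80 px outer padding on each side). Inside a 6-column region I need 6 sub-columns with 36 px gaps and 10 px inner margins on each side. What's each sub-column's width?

Take off 160 px of margins, leaving 1208 px.
16c + 15·40 = 1208 → 16c = 608 → c = 38 px.
6 columns plus 5 gaps: 228 + 200 = 428 px.
Inner content = 428 − 2·10 = 408 px.
6d + 5·36 = 408 → 6d = 228 → d = 38 px.

38 px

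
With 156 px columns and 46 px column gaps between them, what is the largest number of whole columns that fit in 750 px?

Each extra column adds 156 + 46 = 202 px.
(750 + 46) / 202 = 3.94, so 3 columns fit.

3 columns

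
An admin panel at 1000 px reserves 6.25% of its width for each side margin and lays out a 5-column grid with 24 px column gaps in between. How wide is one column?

155.8 px

1000 × (1 − 2·6.25%) = 1000 × 87.5% = 875 px for the columns.
5c + 4·24 = 875 → 5c = 779 → c = 155.8 px.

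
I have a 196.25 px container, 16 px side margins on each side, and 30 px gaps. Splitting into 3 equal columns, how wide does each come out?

34.75 px

Take off 32 px of margins, leaving 164.25 px.
164.25 − 2·30 = 104.25; ÷3 gives c = 34.75 px.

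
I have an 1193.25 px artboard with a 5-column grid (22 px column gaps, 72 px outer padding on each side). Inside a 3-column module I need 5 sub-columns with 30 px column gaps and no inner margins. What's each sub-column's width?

100.15 px

Outer content = 1193.25 − 2·72 = 1049.25 px.
Subtracting 4 column gaps of 22 leaves 961.25 for 5 columns, so c = 192.25 px.
3 columns plus 2 column gaps: 576.75 + 44 = 620.75 px.
620.75 − 4·30 = 500.75; ÷5 gives d = 100.15 px.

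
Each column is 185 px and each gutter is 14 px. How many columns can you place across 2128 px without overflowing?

10 columns: 10·185 + 9·14 = 1976 px ≤ 2128.
11 columns: 2175 px > 2128. So 10.

10 columns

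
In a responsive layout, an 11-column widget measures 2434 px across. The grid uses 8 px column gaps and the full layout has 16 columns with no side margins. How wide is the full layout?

3544 px

Subtracting 10 column gaps of 8 leaves 2354 for 11 columns, so c = 214 px.
Layout = 16·214 + 15·8 = 3424 + 120 = 3544 px.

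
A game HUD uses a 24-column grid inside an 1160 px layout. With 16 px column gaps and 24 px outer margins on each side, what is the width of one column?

31 px

Content width = 1160 − 2·24 = 1112 px.
1112 − 23·16 = 744; ÷24 gives c = 31 px.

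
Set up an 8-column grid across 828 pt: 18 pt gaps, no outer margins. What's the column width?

87.75 pt

Subtracting 7 gaps of 18 leaves 702 for 8 columns, so c = 87.75 pt.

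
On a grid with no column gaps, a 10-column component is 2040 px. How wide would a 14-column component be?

2856 px

With no column gaps, each column is 2040/10 = 204 px.
With no column gaps, 14 columns span 14·204 = 2856 px.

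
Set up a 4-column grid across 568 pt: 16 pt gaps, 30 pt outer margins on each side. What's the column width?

Inside the margins: 568 − 60 = 508 pt.
508 − 3·16 = 460; ÷4 gives c = 115 pt.

115 pt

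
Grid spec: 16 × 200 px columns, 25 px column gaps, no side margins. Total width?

Artboard = 16·200 + 15·25 = 3200 + 375 = 3575 px.

3575 px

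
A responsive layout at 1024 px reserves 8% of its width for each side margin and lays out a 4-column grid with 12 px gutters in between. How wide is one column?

Each margin = 8% of 1024 = 81.92 px; content = 1024 − 2·81.92 = 860.16 px.
4 columns + 3 gutters: 4c + 3·12 = 860.16.
4c = 860.16 − 36 = 824.16, so c = 206.04 px.

206.04 px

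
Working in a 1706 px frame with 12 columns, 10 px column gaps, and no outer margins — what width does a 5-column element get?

Subtracting 11 column gaps of 10 leaves 1596 for 12 columns, so c = 133 px.
Span of 5: 5·133 + 4·10 = 665 + 40 = 705 px.

705 px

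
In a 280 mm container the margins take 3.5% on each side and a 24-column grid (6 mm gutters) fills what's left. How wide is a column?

Margins: 3.5% × 280 = 9.8 mm each, so content = 280 − 19.6 = 260.4 mm.
260.4 − 23·6 = 122.4; ÷24 gives c = 5.1 mm.

5.1 mm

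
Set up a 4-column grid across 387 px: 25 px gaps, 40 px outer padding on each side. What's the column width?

58 px

Subtract both margins: 387 − 2·40 = 307 px.
307 − 3·25 = 232; ÷4 gives c = 58 px.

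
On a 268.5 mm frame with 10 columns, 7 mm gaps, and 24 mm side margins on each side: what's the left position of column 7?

Subtract both margins: 268.5 − 2·24 = 220.5 mm.
Subtracting 9 gaps of 7 leaves 157.5 for 10 columns, so c = 15.75 mm.
Each column+gutter stride is 22.75 mm; 6 of them past the 24 mm margin is 24 + 136.5 = 160.5 mm.

160.5 mm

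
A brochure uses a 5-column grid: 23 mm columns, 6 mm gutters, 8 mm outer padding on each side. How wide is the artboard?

155 mm

Adding margins, columns and gutters: 16 + 115 + 24 = 155 mm.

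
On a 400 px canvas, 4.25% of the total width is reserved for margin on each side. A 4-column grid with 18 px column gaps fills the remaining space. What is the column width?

Each margin = 4.25% of 400 = 17 px; content = 400 − 2·17 = 366 px.
4 columns + 3 column gaps: 4c + 3·18 = 366.
4c = 366 − 54 = 312, so c = 78 px.

78 px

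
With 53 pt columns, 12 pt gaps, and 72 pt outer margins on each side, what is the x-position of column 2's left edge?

137 pt

Column 2 starts at margin + 1·(column + gutter) = 72 + 1·65 = 137 pt.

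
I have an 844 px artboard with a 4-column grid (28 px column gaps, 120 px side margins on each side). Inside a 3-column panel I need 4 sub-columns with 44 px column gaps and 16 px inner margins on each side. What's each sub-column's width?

70.5 px

Inside the margins: 844 − 240 = 604 px.
4 columns + 3 column gaps: 4c + 3·28 = 604.
4c = 604 − 84 = 520, so c = 130 px.
3-column span = 3·130 + 2·28 = 446 px.
Inner content = 446 − 2·16 = 414 px.
414 − 3·44 = 282; ÷4 gives d = 70.5 px.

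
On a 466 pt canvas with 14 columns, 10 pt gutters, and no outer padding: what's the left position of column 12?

Subtracting 13 gutters of 10 leaves 336 for 14 columns, so c = 24 pt.
Before column 12: 11 columns + 11 gutters.
Offset = 11·(24 + 10) = 11·34 = 374 pt.

374 pt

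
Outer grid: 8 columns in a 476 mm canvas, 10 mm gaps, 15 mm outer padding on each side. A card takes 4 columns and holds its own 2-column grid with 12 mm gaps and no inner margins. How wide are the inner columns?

103 mm

Inside the margins: 476 − 30 = 446 mm.
8c + 7·10 = 446 → 8c = 376 → c = 47 mm.
4 columns plus 3 gaps: 188 + 30 = 218 mm.
218 − 1·12 = 206; ÷2 gives d = 103 mm.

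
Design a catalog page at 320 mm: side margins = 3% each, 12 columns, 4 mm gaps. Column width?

21.4 mm

320 × (1 − 2·3%) = 320 × 94% = 300.8 mm for the columns.
300.8 − 11·4 = 256.8; ÷12 gives c = 21.4 mm.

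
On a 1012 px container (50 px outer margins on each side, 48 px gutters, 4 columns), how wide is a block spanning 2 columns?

432 px

Content width = 1012 − 2·50 = 912 px.
912 − 3·48 = 768; ÷4 gives c = 192 px.
2-column span = 2·192 + 1·48 = 432 px.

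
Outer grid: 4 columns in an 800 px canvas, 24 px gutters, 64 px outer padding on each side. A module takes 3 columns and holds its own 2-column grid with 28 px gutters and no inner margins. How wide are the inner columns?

235 px

Inside the margins: 800 − 128 = 672 px.
672 − 3·24 = 600; ÷4 gives c = 150 px.
Span of 3: 3·150 + 2·24 = 450 + 48 = 498 px.
Subtracting 1 gutter of 28 leaves 470 for 2 columns, so d = 235 px.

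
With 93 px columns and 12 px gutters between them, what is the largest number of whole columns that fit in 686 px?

6 columns

k columns need k·93 + (k−1)·12 = k·105 − 12.
k·105 − 12 ≤ 686 → k ≤ 698 / 105 ≈ 6.65, so k = 6.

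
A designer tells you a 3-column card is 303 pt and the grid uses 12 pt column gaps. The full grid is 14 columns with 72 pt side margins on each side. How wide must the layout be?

3c + 2·12 = 303 → 3c = 279 → c = 93 pt.
Adding margins, columns and gutters: 144 + 1302 + 156 = 1602 pt.

1602 pt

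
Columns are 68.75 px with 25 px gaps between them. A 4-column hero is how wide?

350 px

Span of 4: 4·68.75 + 3·25 = 275 + 75 = 350 px.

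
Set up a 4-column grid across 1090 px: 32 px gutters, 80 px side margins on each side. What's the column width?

Take off 160 px of margins, leaving 930 px.
4 columns + 3 gutters: 4c + 3·32 = 930.
4c = 930 − 96 = 834, so c = 208.5 px.

208.5 px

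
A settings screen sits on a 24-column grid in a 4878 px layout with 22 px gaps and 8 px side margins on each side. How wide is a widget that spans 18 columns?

Subtract both margins: 4878 − 2·8 = 4862 px.
Subtracting 23 gaps of 22 leaves 4356 for 24 columns, so c = 181.5 px.
Span of 18: 18·181.5 + 17·22 = 3267 + 374 = 3641 px.

3641 px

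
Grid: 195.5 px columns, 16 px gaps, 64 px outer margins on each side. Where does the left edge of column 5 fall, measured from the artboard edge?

Each column+gutter stride is 211.5 px; 4 of them past the 64 px margin is 64 + 846 = 910 px.

910 px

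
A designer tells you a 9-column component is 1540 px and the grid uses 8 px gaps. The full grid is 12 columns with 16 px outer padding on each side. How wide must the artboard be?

2088 px

9c + 8·8 = 1540 → 9c = 1476 → c = 164 px.
Adding margins, columns and gutters: 32 + 1968 + 88 = 2088 px.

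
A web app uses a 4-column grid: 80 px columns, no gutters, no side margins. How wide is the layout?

Layout = 4·80 = 320 = 320 px.

320 px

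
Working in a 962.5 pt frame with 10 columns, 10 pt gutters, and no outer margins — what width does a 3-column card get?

Subtracting 9 gutters of 10 leaves 872.5 for 10 columns, so c = 87.25 pt.
3 columns plus 2 gutters: 261.75 + 20 = 281.75 pt.

281.75 pt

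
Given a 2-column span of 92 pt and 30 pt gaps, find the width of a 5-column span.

2 columns + 1 gap: 2c + 1·30 = 92.
2c = 92 − 30 = 62, so c = 31 pt.
5-column span = 5·31 + 4·30 = 275 pt.

275 pt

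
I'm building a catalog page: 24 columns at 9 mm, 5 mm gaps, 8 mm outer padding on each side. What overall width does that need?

347 mm

Artboard = 2·8 + 24·9 + 23·5 = 16 + 216 + 115 = 347 mm.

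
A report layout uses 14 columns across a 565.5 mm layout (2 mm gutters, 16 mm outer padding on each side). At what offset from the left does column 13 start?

475 mm

Content = 565.5 − 2·16 = 533.5 mm.
Subtracting 13 gutters of 2 leaves 507.5 for 14 columns, so c = 36.25 mm.
Column 13 starts at margin + 12·(column + gutter) = 16 + 12·38.25 = 475 mm.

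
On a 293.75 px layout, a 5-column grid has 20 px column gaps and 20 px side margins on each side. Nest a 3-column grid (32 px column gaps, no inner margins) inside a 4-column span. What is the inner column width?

Subtract both margins: 293.75 − 2·20 = 253.75 px.
5 columns + 4 column gaps: 5c + 4·20 = 253.75.
5c = 253.75 − 80 = 173.75, so c = 34.75 px.
4 columns plus 3 column gaps: 139 + 60 = 199 px.
Subtracting 2 column gaps of 32 leaves 135 for 3 columns, so d = 45 px.

45 px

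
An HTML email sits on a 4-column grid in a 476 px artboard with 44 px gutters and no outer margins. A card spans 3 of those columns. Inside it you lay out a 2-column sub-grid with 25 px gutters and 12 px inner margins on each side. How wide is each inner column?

Subtracting 3 gutters of 44 leaves 344 for 4 columns, so c = 86 px.
3-column span = 3·86 + 2·44 = 346 px.
Inner content = 346 − 2·12 = 322 px.
2 columns + 1 gutter: 2d + 1·25 = 322.
2d = 322 − 25 = 297, so d = 148.5 px.

148.5 px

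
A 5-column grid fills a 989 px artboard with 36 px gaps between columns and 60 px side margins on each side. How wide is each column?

145 px

Content width = 989 − 2·60 = 869 px.
5c + 4·36 = 869 → 5c = 725 → c = 145 px.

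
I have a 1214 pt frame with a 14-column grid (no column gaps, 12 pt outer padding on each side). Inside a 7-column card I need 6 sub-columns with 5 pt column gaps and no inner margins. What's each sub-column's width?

Subtract both margins: 1214 − 2·12 = 1190 pt.
1190 / 14 = 85 pt per column.
7-column span = 7·85 = 595 pt.
6 columns + 5 column gaps: 6d + 5·5 = 595.
6d = 595 − 25 = 570, so d = 95 pt.

95 pt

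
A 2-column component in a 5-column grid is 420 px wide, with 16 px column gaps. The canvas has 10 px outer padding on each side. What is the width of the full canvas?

2c + 1·16 = 420 → 2c = 404 → c = 202 px.
Adding margins, columns and gutters: 20 + 1010 + 64 = 1094 px.

1094 px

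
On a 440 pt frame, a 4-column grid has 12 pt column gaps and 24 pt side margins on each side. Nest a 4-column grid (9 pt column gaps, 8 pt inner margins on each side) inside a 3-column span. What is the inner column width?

Take off 48 pt of margins, leaving 392 pt.
Subtracting 3 column gaps of 12 leaves 356 for 4 columns, so c = 89 pt.
Span of 3: 3·89 + 2·12 = 267 + 24 = 291 pt.
Inner content = 291 − 2·8 = 275 pt.
4 columns + 3 column gaps: 4d + 3·9 = 275.
4d = 275 − 27 = 248, so d = 62 pt.

62 pt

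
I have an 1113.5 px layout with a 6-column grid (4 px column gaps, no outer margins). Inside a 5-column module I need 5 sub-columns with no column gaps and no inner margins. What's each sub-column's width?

1113.5 − 5·4 = 1093.5; ÷6 gives c = 182.25 px.
5 columns plus 4 column gaps: 911.25 + 16 = 927.25 px.
With no column gaps, each column is 927.25/5 = 185.45 px.

185.45 px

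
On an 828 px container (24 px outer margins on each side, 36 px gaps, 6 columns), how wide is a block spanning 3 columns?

Take off 48 px of margins, leaving 780 px.
6 columns + 5 gaps: 6c + 5·36 = 780.
6c = 780 − 180 = 600, so c = 100 px.
3 columns plus 2 gaps: 300 + 72 = 372 px.

372 px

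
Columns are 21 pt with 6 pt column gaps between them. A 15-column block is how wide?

Span of 15: 15·21 + 14·6 = 315 + 84 = 399 pt.

399 pt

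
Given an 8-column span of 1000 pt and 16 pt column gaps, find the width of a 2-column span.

8 columns + 7 column gaps: 8c + 7·16 = 1000.
8c = 1000 − 112 = 888, so c = 111 pt.
2 columns plus 1 column gap: 222 + 16 = 238 pt.

238 pt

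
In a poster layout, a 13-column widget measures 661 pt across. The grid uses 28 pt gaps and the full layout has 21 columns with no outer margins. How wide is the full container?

1085 pt

13 columns + 12 gaps: 13c + 12·28 = 661.
13c = 661 − 336 = 325, so c = 25 pt.
Container = 21·25 + 20·28 = 525 + 560 = 1085 pt.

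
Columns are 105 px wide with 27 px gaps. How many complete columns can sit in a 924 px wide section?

7 columns

7 columns: 7·105 + 6·27 = 897 px ≤ 924.
8 columns: 1029 px > 924. So 7.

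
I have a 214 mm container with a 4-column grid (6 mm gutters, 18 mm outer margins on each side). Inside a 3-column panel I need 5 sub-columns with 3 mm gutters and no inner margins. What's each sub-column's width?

24 mm

Inside the margins: 214 − 36 = 178 mm.
4c + 3·6 = 178 → 4c = 160 → c = 40 mm.
3-column span = 3·40 + 2·6 = 132 mm.
132 − 4·3 = 120; ÷5 gives d = 24 mm.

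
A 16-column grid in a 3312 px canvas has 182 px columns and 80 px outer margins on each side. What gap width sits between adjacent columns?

16 px

Inside the margins: 3312 − 160 = 3152 px.
Columns use 2912 px, leaving 240 px across 15 gaps = 16 px each.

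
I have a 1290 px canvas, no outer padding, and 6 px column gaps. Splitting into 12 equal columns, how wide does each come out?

1290 − 11·6 = 1224; ÷12 gives c = 102 px.

102 px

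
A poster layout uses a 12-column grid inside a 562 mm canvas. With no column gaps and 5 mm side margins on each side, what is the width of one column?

46 mm

Take off 10 mm of margins, leaving 552 mm.
12c = 552 → c = 46 mm.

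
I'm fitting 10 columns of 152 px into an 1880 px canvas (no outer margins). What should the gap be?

40 px

10 columns take 10·152 = 1520 px; remaining 360 splits into 9 gaps.
g = 360 / 9 = 40 px.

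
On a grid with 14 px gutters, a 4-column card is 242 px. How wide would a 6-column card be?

370 px

242 − 3·14 = 200; ÷4 gives c = 50 px.
Span of 6: 6·50 + 5·14 = 300 + 70 = 370 px.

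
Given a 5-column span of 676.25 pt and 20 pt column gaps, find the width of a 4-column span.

537 pt

5c + 4·20 = 676.25 → 5c = 596.25 → c = 119.25 pt.
Span of 4: 4·119.25 + 3·20 = 477 + 60 = 537 pt.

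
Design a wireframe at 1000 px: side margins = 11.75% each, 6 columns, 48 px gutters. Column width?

87.5 px

1000 × (1 − 2·11.75%) = 1000 × 76.5% = 765 px for the columns.
765 − 5·48 = 525; ÷6 gives c = 87.5 px.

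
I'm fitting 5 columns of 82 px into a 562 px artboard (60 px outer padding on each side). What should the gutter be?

8 px

Content width = 562 − 2·60 = 442 px.
Columns use 410 px, leaving 32 px across 4 gutters = 8 px each.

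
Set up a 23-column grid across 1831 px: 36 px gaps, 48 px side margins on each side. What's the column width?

Inside the margins: 1831 − 96 = 1735 px.
1735 − 22·36 = 943; ÷23 gives c = 41 px.

41 px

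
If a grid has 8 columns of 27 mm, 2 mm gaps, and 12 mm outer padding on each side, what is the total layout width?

254 mm

Total width: 2·12 + 8·27 + 7·2 = 254 mm.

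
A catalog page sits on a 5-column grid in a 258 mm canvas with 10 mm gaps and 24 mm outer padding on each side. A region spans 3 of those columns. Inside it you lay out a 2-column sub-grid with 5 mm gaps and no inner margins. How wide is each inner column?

58.5 mm

Subtract both margins: 258 − 2·24 = 210 mm.
Subtracting 4 gaps of 10 leaves 170 for 5 columns, so c = 34 mm.
3-column span = 3·34 + 2·10 = 122 mm.
Subtracting 1 gap of 5 leaves 117 for 2 columns, so d = 58.5 mm.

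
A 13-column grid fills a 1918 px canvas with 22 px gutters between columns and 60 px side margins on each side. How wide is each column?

Content width = 1918 − 2·60 = 1798 px.
13 columns + 12 gutters: 13c + 12·22 = 1798.
13c = 1798 − 264 = 1534, so c = 118 px.

118 px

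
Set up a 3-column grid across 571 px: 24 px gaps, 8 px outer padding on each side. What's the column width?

169 px

Subtract both margins: 571 − 2·8 = 555 px.
555 − 2·24 = 507; ÷3 gives c = 169 px.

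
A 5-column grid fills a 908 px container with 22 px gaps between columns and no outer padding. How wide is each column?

5c + 4·22 = 908 → 5c = 820 → c = 164 px.

164 px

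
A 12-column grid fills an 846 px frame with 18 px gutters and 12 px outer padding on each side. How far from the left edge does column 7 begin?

Inside the margins: 846 − 24 = 822 px.
12c + 11·18 = 822 → 12c = 624 → c = 52 px.
Each column+gutter stride is 70 px; 6 of them past the 12 px margin is 12 + 420 = 432 px.

432 px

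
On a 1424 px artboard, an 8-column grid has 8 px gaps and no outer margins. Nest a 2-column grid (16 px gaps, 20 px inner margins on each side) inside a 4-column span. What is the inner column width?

326 px

8 columns + 7 gaps: 8c + 7·8 = 1424.
8c = 1424 − 56 = 1368, so c = 171 px.
4 columns plus 3 gaps: 684 + 24 = 708 px.
Inner content = 708 − 2·20 = 668 px.
2d + 1·16 = 668 → 2d = 652 → d = 326 px.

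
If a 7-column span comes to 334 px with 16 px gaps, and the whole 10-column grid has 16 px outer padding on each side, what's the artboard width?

516 px

334 − 6·16 = 238; ÷7 gives c = 34 px.
Adding margins, columns and gutters: 32 + 340 + 144 = 516 px.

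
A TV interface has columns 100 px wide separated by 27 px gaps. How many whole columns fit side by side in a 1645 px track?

13 columns

Each extra column adds 100 + 27 = 127 px.
(1645 + 27) / 127 = 13.17, so 13 columns fit.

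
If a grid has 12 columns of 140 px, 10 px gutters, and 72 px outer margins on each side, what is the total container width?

1934 px

Container = 2·72 + 12·140 + 11·10 = 144 + 1680 + 110 = 1934 px.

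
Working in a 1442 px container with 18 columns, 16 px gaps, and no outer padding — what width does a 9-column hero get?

18 columns + 17 gaps: 18c + 17·16 = 1442.
18c = 1442 − 272 = 1170, so c = 65 px.
9 columns plus 8 gaps: 585 + 128 = 713 px.

713 px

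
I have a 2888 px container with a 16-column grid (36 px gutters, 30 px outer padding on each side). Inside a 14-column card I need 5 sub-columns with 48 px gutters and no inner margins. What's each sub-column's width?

Inside the margins: 2888 − 60 = 2828 px.
Subtracting 15 gutters of 36 leaves 2288 for 16 columns, so c = 143 px.
14 columns plus 13 gutters: 2002 + 468 = 2470 px.
Subtracting 4 gutters of 48 leaves 2278 for 5 columns, so d = 455.6 px.

455.6 px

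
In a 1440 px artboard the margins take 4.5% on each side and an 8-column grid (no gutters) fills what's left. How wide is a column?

1440 × (1 − 2·4.5%) = 1440 × 91% = 1310.4 px for the columns.
With no gutters, each column is 1310.4/8 = 163.8 px.

163.8 px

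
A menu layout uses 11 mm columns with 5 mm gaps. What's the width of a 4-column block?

4-column span = 4·11 + 3·5 = 59 mm.

59 mm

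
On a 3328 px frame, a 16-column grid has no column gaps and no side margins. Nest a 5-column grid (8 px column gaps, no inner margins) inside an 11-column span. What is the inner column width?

3328 / 16 = 208 px per column.
11-column span = 11·208 = 2288 px.
2288 − 4·8 = 2256; ÷5 gives d = 451.2 px.

451.2 px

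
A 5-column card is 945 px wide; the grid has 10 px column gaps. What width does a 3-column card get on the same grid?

Subtracting 4 column gaps of 10 leaves 905 for 5 columns, so c = 181 px.
3 columns plus 2 column gaps: 543 + 20 = 563 px.

563 px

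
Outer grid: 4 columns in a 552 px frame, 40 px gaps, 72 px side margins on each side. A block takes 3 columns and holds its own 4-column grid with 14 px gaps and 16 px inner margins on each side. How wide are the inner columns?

Take off 144 px of margins, leaving 408 px.
Subtracting 3 gaps of 40 leaves 288 for 4 columns, so c = 72 px.
3-column span = 3·72 + 2·40 = 296 px.
Inner content = 296 − 2·16 = 264 px.
Subtracting 3 gaps of 14 leaves 222 for 4 columns, so d = 55.5 px.

55.5 px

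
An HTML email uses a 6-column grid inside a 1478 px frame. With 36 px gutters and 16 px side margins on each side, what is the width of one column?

211 px

Take off 32 px of margins, leaving 1446 px.
6c + 5·36 = 1446 → 6c = 1266 → c = 211 px.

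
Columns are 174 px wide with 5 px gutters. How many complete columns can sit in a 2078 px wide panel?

11 columns

11 columns: 11·174 + 10·5 = 1964 px ≤ 2078.
12 columns: 2143 px > 2078. So 11.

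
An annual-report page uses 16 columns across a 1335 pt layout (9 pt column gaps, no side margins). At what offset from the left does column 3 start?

168 pt

16 columns + 15 column gaps: 16c + 15·9 = 1335.
16c = 1335 − 135 = 1200, so c = 75 pt.
No margin, so column 3 starts at 2·(column + gutter) = 2·84 = 168 pt.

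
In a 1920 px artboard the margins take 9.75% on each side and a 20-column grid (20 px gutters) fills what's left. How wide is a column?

58.28 px

Each margin = 9.75% of 1920 = 187.2 px; content = 1920 − 2·187.2 = 1545.6 px.
20c + 19·20 = 1545.6 → 20c = 1165.6 → c = 58.28 px.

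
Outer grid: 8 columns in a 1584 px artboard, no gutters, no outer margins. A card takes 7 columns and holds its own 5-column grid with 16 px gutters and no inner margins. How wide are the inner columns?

264.4 px

With no gutters, each column is 1584/8 = 198 px.
With no gutters, 7 columns span 7·198 = 1386 px.
5 columns + 4 gutters: 5d + 4·16 = 1386.
5d = 1386 − 64 = 1322, so d = 264.4 px.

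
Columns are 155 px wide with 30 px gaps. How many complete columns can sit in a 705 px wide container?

Each extra column adds 155 + 30 = 185 px.
(705 + 30) / 185 = 3.97, so 3 columns fit.

3 columns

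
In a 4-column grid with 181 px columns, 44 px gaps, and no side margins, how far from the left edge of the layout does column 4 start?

675 px

Before column 4: 3 columns + 3 gaps.
Offset = 3·(181 + 44) = 3·225 = 675 px.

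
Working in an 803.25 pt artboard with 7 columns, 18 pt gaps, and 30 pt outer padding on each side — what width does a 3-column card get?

Content width = 803.25 − 2·30 = 743.25 pt.
Subtracting 6 gaps of 18 leaves 635.25 for 7 columns, so c = 90.75 pt.
3-column span = 3·90.75 + 2·18 = 308.25 pt.

308.25 pt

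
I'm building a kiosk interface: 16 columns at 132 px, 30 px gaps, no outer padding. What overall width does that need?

Total width: 16·132 + 15·30 = 2562 px.

2562 px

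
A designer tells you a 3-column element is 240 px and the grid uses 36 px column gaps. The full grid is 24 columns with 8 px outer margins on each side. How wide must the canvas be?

2188 px

240 − 2·36 = 168; ÷3 gives c = 56 px.
Canvas = 2·8 + 24·56 + 23·36 = 16 + 1344 + 828 = 2188 px.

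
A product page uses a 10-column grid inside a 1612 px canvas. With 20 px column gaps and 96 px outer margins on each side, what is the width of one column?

124 px

Subtract both margins: 1612 − 2·96 = 1420 px.
10c + 9·20 = 1420 → 10c = 1240 → c = 124 px.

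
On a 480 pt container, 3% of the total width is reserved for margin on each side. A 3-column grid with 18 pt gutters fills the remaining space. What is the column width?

Margins: 3% × 480 = 14.4 pt each, so content = 480 − 28.8 = 451.2 pt.
3c + 2·18 = 451.2 → 3c = 415.2 → c = 138.4 pt.

138.4 pt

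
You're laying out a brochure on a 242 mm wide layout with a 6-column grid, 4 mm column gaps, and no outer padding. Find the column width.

6 columns + 5 column gaps: 6c + 5·4 = 242.
6c = 242 − 20 = 222, so c = 37 mm.

37 mm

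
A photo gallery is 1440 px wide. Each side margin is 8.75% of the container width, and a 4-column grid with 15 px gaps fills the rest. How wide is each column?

285.75 px

Each margin = 8.75% of 1440 = 126 px; content = 1440 − 2·126 = 1188 px.
1188 − 3·15 = 1143; ÷4 gives c = 285.75 px.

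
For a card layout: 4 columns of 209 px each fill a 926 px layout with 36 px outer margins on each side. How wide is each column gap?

Take off 72 px of margins, leaving 854 px.
Columns use 836 px, leaving 18 px across 3 column gaps = 6 px each.

6 px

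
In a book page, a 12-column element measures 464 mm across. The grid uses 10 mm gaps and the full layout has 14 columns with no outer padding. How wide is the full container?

543 mm

12 columns + 11 gaps: 12c + 11·10 = 464.
12c = 464 − 110 = 354, so c = 29.5 mm.
Container = 14·29.5 + 13·10 = 413 + 130 = 543 mm.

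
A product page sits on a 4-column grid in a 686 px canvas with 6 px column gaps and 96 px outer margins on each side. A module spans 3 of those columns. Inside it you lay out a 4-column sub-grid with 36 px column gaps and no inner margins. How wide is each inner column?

65.25 px

Take off 192 px of margins, leaving 494 px.
494 − 3·6 = 476; ÷4 gives c = 119 px.
3-column span = 3·119 + 2·6 = 369 px.
Subtracting 3 column gaps of 36 leaves 261 for 4 columns, so d = 65.25 px.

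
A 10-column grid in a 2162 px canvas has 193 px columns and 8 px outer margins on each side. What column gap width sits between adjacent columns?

Content width = 2162 − 2·8 = 2146 px.
10 columns take 10·193 = 1930 px; remaining 216 splits into 9 column gaps.
g = 216 / 9 = 24 px.

24 px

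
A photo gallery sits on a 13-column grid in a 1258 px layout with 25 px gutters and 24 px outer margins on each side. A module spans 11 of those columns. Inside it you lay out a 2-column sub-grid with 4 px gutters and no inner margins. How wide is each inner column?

508 px

Inside the margins: 1258 − 48 = 1210 px.
1210 − 12·25 = 910; ÷13 gives c = 70 px.
11-column span = 11·70 + 10·25 = 1020 px.
2d + 1·4 = 1020 → 2d = 1016 → d = 508 px.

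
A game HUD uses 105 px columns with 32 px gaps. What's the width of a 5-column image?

Span of 5: 5·105 + 4·32 = 525 + 128 = 653 px.

653 px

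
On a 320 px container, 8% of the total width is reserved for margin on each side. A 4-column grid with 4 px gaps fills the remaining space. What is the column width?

320 × (1 − 2·8%) = 320 × 84% = 268.8 px for the columns.
4 columns + 3 gaps: 4c + 3·4 = 268.8.
4c = 268.8 − 12 = 256.8, so c = 64.2 px.

64.2 px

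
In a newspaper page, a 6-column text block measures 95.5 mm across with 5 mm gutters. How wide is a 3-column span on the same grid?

6 columns + 5 gutters: 6c + 5·5 = 95.5.
6c = 95.5 − 25 = 70.5, so c = 11.75 mm.
Span of 3: 3·11.75 + 2·5 = 35.25 + 10 = 45.25 mm.

45.25 mm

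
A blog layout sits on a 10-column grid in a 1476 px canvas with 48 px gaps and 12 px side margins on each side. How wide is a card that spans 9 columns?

1302 px

Subtract both margins: 1476 − 2·12 = 1452 px.
Subtracting 9 gaps of 48 leaves 1020 for 10 columns, so c = 102 px.
9-column span = 9·102 + 8·48 = 1302 px.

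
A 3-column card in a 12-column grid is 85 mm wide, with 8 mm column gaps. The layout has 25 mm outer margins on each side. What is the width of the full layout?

414 mm

3c + 2·8 = 85 → 3c = 69 → c = 23 mm.
Adding margins, columns and gutters: 50 + 276 + 88 = 414 mm.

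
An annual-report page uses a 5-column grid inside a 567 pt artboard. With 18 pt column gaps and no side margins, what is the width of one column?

99 pt

5c + 4·18 = 567 → 5c = 495 → c = 99 pt.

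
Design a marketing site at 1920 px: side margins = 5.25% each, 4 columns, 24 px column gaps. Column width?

1920 × (1 − 2·5.25%) = 1920 × 89.5% = 1718.4 px for the columns.
4 columns + 3 column gaps: 4c + 3·24 = 1718.4.
4c = 1718.4 − 72 = 1646.4, so c = 411.6 px.

411.6 px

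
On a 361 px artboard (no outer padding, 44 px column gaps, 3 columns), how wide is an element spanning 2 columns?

226 px

361 − 2·44 = 273; ÷3 gives c = 91 px.
2 columns plus 1 column gap: 182 + 44 = 226 px.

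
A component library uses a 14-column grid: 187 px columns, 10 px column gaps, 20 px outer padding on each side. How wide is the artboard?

Adding margins, columns and gutters: 40 + 2618 + 130 = 2788 px.

2788 px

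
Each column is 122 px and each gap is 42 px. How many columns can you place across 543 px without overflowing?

Each extra column adds 122 + 42 = 164 px.
(543 + 42) / 164 = 3.57, so 3 columns fit.

3 columns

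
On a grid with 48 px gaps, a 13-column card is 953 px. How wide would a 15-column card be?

13 columns + 12 gaps: 13c + 12·48 = 953.
13c = 953 − 576 = 377, so c = 29 px.
15-column span = 15·29 + 14·48 = 1107 px.

1107 px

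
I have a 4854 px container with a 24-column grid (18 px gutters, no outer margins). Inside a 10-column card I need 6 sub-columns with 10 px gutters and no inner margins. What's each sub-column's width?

327 px

24c + 23·18 = 4854 → 24c = 4440 → c = 185 px.
10 columns plus 9 gutters: 1850 + 162 = 2012 px.
6d + 5·10 = 2012 → 6d = 1962 → d = 327 px.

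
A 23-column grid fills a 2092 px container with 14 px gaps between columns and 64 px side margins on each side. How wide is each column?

Take off 128 px of margins, leaving 1964 px.
Subtracting 22 gaps of 14 leaves 1656 for 23 columns, so c = 72 px.

72 px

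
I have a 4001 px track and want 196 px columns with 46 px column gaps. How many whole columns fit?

Each extra column adds 196 + 46 = 242 px.
(4001 + 46) / 242 = 16.72, so 16 columns fit.

16 columns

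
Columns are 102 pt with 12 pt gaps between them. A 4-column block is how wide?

4 columns plus 3 gaps: 408 + 36 = 444 pt.

444 pt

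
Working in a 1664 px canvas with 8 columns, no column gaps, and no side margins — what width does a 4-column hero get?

1664 / 8 = 208 px per column.
With no column gaps, 4 columns span 4·208 = 832 px.

832 px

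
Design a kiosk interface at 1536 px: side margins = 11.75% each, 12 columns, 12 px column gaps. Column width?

86.92 px

1536 × (1 − 2·11.75%) = 1536 × 76.5% = 1175.04 px for the columns.
1175.04 − 11·12 = 1043.04; ÷12 gives c = 86.92 px.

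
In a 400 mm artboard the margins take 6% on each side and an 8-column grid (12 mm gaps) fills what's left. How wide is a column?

33.5 mm

400 × (1 − 2·6%) = 400 × 88% = 352 mm for the columns.
8c + 7·12 = 352 → 8c = 268 → c = 33.5 mm.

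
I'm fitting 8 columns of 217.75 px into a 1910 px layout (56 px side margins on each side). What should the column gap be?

8 px

Inside the margins: 1910 − 112 = 1798 px.
8·217.75 + 7g = 1798 → 7g = 56 → g = 8 px.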